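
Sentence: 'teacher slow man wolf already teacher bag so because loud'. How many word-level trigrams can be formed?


Word trigrams from [10] words:
  Trigram 1: (teacher slow man)
  Trigram 2: (slow man wolf)
  Trigram 3: (man wolf already)
  Trigram 4: (wolf already teacher)
  Trigram 5: (already teacher bag)
  Trigram 6: (teacher bag so)
  Trigram 7: (bag so because)
  Trigram 8: (so because loud)
Total word trigrams: 10 - 2 = 8

8


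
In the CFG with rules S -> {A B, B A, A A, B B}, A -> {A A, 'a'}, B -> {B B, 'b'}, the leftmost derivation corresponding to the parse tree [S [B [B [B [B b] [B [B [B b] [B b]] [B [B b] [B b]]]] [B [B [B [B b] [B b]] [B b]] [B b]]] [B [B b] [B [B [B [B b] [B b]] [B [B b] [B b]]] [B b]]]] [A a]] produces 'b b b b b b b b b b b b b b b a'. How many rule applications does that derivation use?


Every bracketed nonterminal node [X ...] in the tree is produced by exactly one rule application.
Reading the tree off as a leftmost derivation:
  Step 1: S  =>  B A   (applied S -> B A)
  Step 2: B A  =>  B B A   (applied B -> B B)
  Step 3: B B A  =>  B B B A   (applied B -> B B)
  Step 4: B B B A  =>  B B B B A   (applied B -> B B)
  Step 5: B B B B A  =>  b B B B A   (applied B -> b)
  Step 6: b B B B A  =>  b B B B B A   (applied B -> B B)
  Step 7: b B B B B A  =>  b B B B B B A   (applied B -> B B)
  Step 8: b B B B B B A  =>  b b B B B B A   (applied B -> b)
  Step 9: b b B B B B A  =>  b b b B B B A   (applied B -> b)
  Step 10: b b b B B B A  =>  b b b B B B B A   (applied B -> B B)
  Step 11: b b b B B B B A  =>  b b b b B B B A   (applied B -> b)
  Step 12: b b b b B B B A  =>  b b b b b B B A   (applied B -> b)
  Step 13: b b b b b B B A  =>  b b b b b B B B A   (applied B -> B B)
  Step 14: b b b b b B B B A  =>  b b b b b B B B B A   (applied B -> B B)
  Step 15: b b b b b B B B B A  =>  b b b b b B B B B B A   (applied B -> B B)
  Step 16: b b b b b B B B B B A  =>  b b b b b b B B B B A   (applied B -> b)
  Step 17: b b b b b b B B B B A  =>  b b b b b b b B B B A   (applied B -> b)
  Step 18: b b b b b b b B B B A  =>  b b b b b b b b B B A   (applied B -> b)
  Step 19: b b b b b b b b B B A  =>  b b b b b b b b b B A   (applied B -> b)
  Step 20: b b b b b b b b b B A  =>  b b b b b b b b b B B A   (applied B -> B B)
  Step 21: b b b b b b b b b B B A  =>  b b b b b b b b b b B A   (applied B -> b)
  Step 22: b b b b b b b b b b B A  =>  b b b b b b b b b b B B A   (applied B -> B B)
  Step 23: b b b b b b b b b b B B A  =>  b b b b b b b b b b B B B A   (applied B -> B B)
  Step 24: b b b b b b b b b b B B B A  =>  b b b b b b b b b b B B B B A   (applied B -> B B)
  Step 25: b b b b b b b b b b B B B B A  =>  b b b b b b b b b b b B B B A   (applied B -> b)
  Step 26: b b b b b b b b b b b B B B A  =>  b b b b b b b b b b b b B B A   (applied B -> b)
  Step 27: b b b b b b b b b b b b B B A  =>  b b b b b b b b b b b b B B B A   (applied B -> B B)
  Step 28: b b b b b b b b b b b b B B B A  =>  b b b b b b b b b b b b b B B A   (applied B -> b)
  Step 29: b b b b b b b b b b b b b B B A  =>  b b b b b b b b b b b b b b B A   (applied B -> b)
  Step 30: b b b b b b b b b b b b b b B A  =>  b b b b b b b b b b b b b b b A   (applied B -> b)
  Step 31: b b b b b b b b b b b b b b b A  =>  b b b b b b b b b b b b b b b a   (applied A -> a)
Final yield: b b b b b b b b b b b b b b b a
Total rewrite steps: 31

31


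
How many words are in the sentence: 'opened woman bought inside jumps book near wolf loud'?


Counting words by splitting on spaces:
  Word 1: 'opened'
  Word 2: 'woman'
  Word 3: 'bought'
  Word 4: 'inside'
  Word 5: 'jumps'
  Word 6: 'book'
  Word 7: 'near'
  Word 8: 'wolf'
  Word 9: 'loud'
Total words: 9

9


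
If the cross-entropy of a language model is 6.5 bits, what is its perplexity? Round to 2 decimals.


Perplexity formula: PP = 2^H
H = 6.5
PP = 2^6.5
Decompose: 2^6.5 = 2^6 * 2^0.5 = 2^6 * sqrt(2)
2^6 = 64, sqrt(2) ~ 1.4142136
PP ~ 64 * 1.4142136 = 90.5096704
Rounded to 2 decimals: 90.51

90.51


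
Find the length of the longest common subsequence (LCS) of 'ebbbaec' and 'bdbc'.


DP table for LCS of 'ebbbaec' and 'bdbc':
       b  d  b  c
    0  0  0  0  0
  e 0  0  0  0  0
  b 0  1  1  1  1
  b 0  1  1  2  2
  b 0  1  1  2  2
  a 0  1  1  2  2
  e 0  1  1  2  2
  c 0  1  1  2  3
LCS: 'bbc'
LCS length = 3

3


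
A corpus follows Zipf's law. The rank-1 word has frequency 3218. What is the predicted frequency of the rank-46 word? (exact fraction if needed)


Zipf's law: freq(rank) = f1 / rank
f1 = 3218, rank = 46
freq = 3218 / 46
GCD(3218, 46) = 2
Simplified: 1609/23

1609/23


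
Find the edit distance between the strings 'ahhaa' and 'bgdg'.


Building DP table for s1='ahhaa' (len 5) and s2='bgdg' (len 4):
       b  g  d  g
    0  1  2  3  4
  a 1  1  2  3  4
  h 2  2  2  3  4
  h 3  3  3  3  4
  a 4  4  4  4  4
  a 5  5  5  5  5
Edit distance = dp[5][4] = 5

5


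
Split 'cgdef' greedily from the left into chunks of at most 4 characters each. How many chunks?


'cgdef' has 5 characters.
Chunking with max size 4:
  Chunk 1: 'cgde' (positions 0-3)
  Chunk 2: 'f' (positions 4-4)
Total chunks: ceil(5 / 4) = 2

2


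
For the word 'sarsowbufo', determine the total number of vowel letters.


Scanning each character of 'sarsowbufo':
  Position 1: 's' -> consonant (running count: 0)
  Position 2: 'a' -> vowel (running count: 1)
  Position 3: 'r' -> consonant (running count: 1)
  Position 4: 's' -> consonant (running count: 1)
  Position 5: 'o' -> vowel (running count: 2)
  Position 6: 'w' -> consonant (running count: 2)
  Position 7: 'b' -> consonant (running count: 2)
  Position 8: 'u' -> vowel (running count: 3)
  Position 9: 'f' -> consonant (running count: 3)
  Position 10: 'o' -> vowel (running count: 4)
Total vowels: 4

4


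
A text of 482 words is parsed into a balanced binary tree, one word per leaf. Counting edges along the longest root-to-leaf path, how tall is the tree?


In a balanced binary tree with n leaves the deepest leaf is ceil(log2(n)) edges below the root.
log2(482) = 8.9129
ceil(8.9129) = 9
height (edges) = 9

9


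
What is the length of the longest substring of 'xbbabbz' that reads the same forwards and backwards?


Scanning 'xbbabbz' for palindromic substrings.
Substring at positions 1-5: 'bbabb'.
Check: reverse('bbabb') = 'bbabb' -> palindrome confirmed.
Neighbouring characters ('x' / 'z') break symmetry, so it cannot extend further.
No longer palindromic substring exists; longest length = 5

5


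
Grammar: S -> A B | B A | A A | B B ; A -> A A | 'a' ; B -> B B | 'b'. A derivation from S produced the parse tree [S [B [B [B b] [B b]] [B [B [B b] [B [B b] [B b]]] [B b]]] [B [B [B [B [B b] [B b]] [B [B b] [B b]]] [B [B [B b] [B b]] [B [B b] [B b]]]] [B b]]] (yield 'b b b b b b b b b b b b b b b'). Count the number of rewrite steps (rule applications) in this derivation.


Every bracketed nonterminal node [X ...] in the tree is produced by exactly one rule application.
Reading the tree off as a leftmost derivation:
  Step 1: S  =>  B B   (applied S -> B B)
  Step 2: B B  =>  B B B   (applied B -> B B)
  Step 3: B B B  =>  B B B B   (applied B -> B B)
  Step 4: B B B B  =>  b B B B   (applied B -> b)
  Step 5: b B B B  =>  b b B B   (applied B -> b)
  Step 6: b b B B  =>  b b B B B   (applied B -> B B)
  Step 7: b b B B B  =>  b b B B B B   (applied B -> B B)
  Step 8: b b B B B B  =>  b b b B B B   (applied B -> b)
  Step 9: b b b B B B  =>  b b b B B B B   (applied B -> B B)
  Step 10: b b b B B B B  =>  b b b b B B B   (applied B -> b)
  Step 11: b b b b B B B  =>  b b b b b B B   (applied B -> b)
  Step 12: b b b b b B B  =>  b b b b b b B   (applied B -> b)
  Step 13: b b b b b b B  =>  b b b b b b B B   (applied B -> B B)
  Step 14: b b b b b b B B  =>  b b b b b b B B B   (applied B -> B B)
  Step 15: b b b b b b B B B  =>  b b b b b b B B B B   (applied B -> B B)
  Step 16: b b b b b b B B B B  =>  b b b b b b B B B B B   (applied B -> B B)
  Step 17: b b b b b b B B B B B  =>  b b b b b b b B B B B   (applied B -> b)
  Step 18: b b b b b b b B B B B  =>  b b b b b b b b B B B   (applied B -> b)
  Step 19: b b b b b b b b B B B  =>  b b b b b b b b B B B B   (applied B -> B B)
  Step 20: b b b b b b b b B B B B  =>  b b b b b b b b b B B B   (applied B -> b)
  Step 21: b b b b b b b b b B B B  =>  b b b b b b b b b b B B   (applied B -> b)
  Step 22: b b b b b b b b b b B B  =>  b b b b b b b b b b B B B   (applied B -> B B)
  Step 23: b b b b b b b b b b B B B  =>  b b b b b b b b b b B B B B   (applied B -> B B)
  Step 24: b b b b b b b b b b B B B B  =>  b b b b b b b b b b b B B B   (applied B -> b)
  Step 25: b b b b b b b b b b b B B B  =>  b b b b b b b b b b b b B B   (applied B -> b)
  Step 26: b b b b b b b b b b b b B B  =>  b b b b b b b b b b b b B B B   (applied B -> B B)
  Step 27: b b b b b b b b b b b b B B B  =>  b b b b b b b b b b b b b B B   (applied B -> b)
  Step 28: b b b b b b b b b b b b b B B  =>  b b b b b b b b b b b b b b B   (applied B -> b)
  Step 29: b b b b b b b b b b b b b b B  =>  b b b b b b b b b b b b b b b   (applied B -> b)
Final yield: b b b b b b b b b b b b b b b
Total rewrite steps: 29

29


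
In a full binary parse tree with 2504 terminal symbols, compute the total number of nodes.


Leaf nodes (terminals): 2504
Internal nodes = n - 1 = 2504 - 1 = 2503
Total = leaves + internal = 2504 + 2503 = 5007

5007


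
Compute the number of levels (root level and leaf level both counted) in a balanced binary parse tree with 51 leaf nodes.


In a balanced binary tree with n leaves the deepest leaf is ceil(log2(n)) edges below the root,
so counting node levels inclusive of root and leaves gives ceil(log2(n)) + 1 levels.
log2(51) = 5.6724
ceil(5.6724) = 6
levels = 6 + 1 = 7

7


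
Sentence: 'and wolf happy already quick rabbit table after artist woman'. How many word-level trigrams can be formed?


Word trigrams from [10] words:
  Trigram 1: (and wolf happy)
  Trigram 2: (wolf happy already)
  Trigram 3: (happy already quick)
  Trigram 4: (already quick rabbit)
  Trigram 5: (quick rabbit table)
  Trigram 6: (rabbit table after)
  Trigram 7: (table after artist)
  Trigram 8: (after artist woman)
Total word trigrams: 10 - 2 = 8

8


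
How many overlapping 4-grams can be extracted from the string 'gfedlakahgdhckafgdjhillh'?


String 'gfedlakahgdhckafgdjhillh' has length L = 24.
Number of overlapping n-grams = L - n + 1
Substituting: 24 - 4 + 1 = 21

21


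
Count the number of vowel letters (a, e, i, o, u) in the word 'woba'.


Scanning each character of 'woba':
  Position 1: 'w' -> consonant (running count: 0)
  Position 2: 'o' -> vowel (running count: 1)
  Position 3: 'b' -> consonant (running count: 1)
  Position 4: 'a' -> vowel (running count: 2)
Total vowels: 2

2


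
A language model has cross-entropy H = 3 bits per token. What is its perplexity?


Perplexity formula: PP = 2^H
H = 3
PP = 2^3
Steps: 2^1 = 2, 2^2 = 4, 2^3 = 8
PP = 8

8


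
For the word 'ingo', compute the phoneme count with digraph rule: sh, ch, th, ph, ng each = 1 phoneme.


Parsing 'ingo' greedily, digraphs first:
  'i' -> vowel phoneme (phonemes so far: 1)
  'ng' -> digraph (1 consonant phoneme) (phonemes so far: 2)
  'o' -> vowel phoneme (phonemes so far: 3)
Total phonemes: 3

3


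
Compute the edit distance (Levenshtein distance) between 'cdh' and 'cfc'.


Building DP table for s1='cdh' (len 3) and s2='cfc' (len 3):
       c  f  c
    0  1  2  3
  c 1  0  1  2
  d 2  1  1  2
  h 3  2  2  2
Edit distance = dp[3][3] = 2

2


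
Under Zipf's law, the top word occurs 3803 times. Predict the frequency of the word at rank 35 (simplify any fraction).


Zipf's law: freq(rank) = f1 / rank
f1 = 3803, rank = 35
freq = 3803 / 35
GCD(3803, 35) = 1
Simplified: 3803/35

3803/35


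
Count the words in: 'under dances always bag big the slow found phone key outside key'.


Counting words by splitting on spaces:
  Word 1: 'under'
  Word 2: 'dances'
  Word 3: 'always'
  Word 4: 'bag'
  Word 5: 'big'
  Word 6: 'the'
  Word 7: 'slow'
  Word 8: 'found'
  Word 9: 'phone'
  Word 10: 'key'
  Word 11: 'outside'
  Word 12: 'key'
Total words: 12

12


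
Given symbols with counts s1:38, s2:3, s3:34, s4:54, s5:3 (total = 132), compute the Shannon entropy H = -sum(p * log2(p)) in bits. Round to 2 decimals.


Computing entropy H = -sum(p_i * log2(p_i)):
  s1: p = 38/132 = 0.2879, -p*log2(p) = 0.5172
  s2: p = 3/132 = 0.0227, -p*log2(p) = 0.1241
  s3: p = 34/132 = 0.2576, -p*log2(p) = 0.5041
  s4: p = 54/132 = 0.4091, -p*log2(p) = 0.5275
  s5: p = 3/132 = 0.0227, -p*log2(p) = 0.1241
H = sum of terms = 1.7970
Rounded to 2 decimals: 1.80

1.80


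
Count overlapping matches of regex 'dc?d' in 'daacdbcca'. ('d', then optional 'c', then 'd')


Pattern: dc?d means 'd', then optional 'c', then 'd'.
Scanning 'daacdbcca' position-by-position:
  Pos 0: window 'daa' -> no
  Pos 1: window 'aac' -> no
  Pos 2: window 'acd' -> no
  Pos 3: window 'cdb' -> no
  Pos 4: window 'dbc' -> no
  Pos 5: window 'bcc' -> no
  Pos 6: window 'cca' -> no
  Pos 7: window 'ca' -> no
  Pos 8: window 'a' -> no
Total matches: 0

0


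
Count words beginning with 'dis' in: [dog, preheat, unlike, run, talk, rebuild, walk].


Checking each word for prefix 'dis':
  'dog' -> no (count: 0)
  'preheat' -> no (count: 0)
  'unlike' -> no (count: 0)
  'run' -> no (count: 0)
  'talk' -> no (count: 0)
  'rebuild' -> no (count: 0)
  'walk' -> no (count: 0)
Total with prefix 'dis': 0

0


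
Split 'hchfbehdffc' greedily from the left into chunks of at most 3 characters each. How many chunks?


'hchfbehdffc' has 11 characters.
Chunking with max size 3:
  Chunk 1: 'hch' (positions 0-2)
  Chunk 2: 'fbe' (positions 3-5)
  Chunk 3: 'hdf' (positions 6-8)
  Chunk 4: 'fc' (positions 9-10)
Total chunks: ceil(11 / 3) = 4

4


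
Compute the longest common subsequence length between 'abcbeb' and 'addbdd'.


DP table for LCS of 'abcbeb' and 'addbdd':
       a  d  d  b  d  d
    0  0  0  0  0  0  0
  a 0  1  1  1  1  1  1
  b 0  1  1  1  2  2  2
  c 0  1  1  1  2  2  2
  b 0  1  1  1  2  2  2
  e 0  1  1  1  2  2  2
  b 0  1  1  1  2  2  2
LCS: 'ab'
LCS length = 2

2


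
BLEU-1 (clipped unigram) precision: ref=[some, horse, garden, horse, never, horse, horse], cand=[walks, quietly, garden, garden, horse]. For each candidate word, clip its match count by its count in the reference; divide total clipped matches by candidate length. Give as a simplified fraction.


Reference word counts: {'garden': 1, 'horse': 4, 'never': 1, 'some': 1}
Checking each candidate word (with clipping):
  'walks' -> not in reference -> no match (matches: 0)
  'quietly' -> not in reference -> no match (matches: 0)
  'garden' -> in reference (ref count 1, used 1/1) -> match (matches: 1)
  'garden' -> ref count 1 already used up (1/1) -> clipped, no match (matches: 1)
  'horse' -> in reference (ref count 4, used 1/4) -> match (matches: 2)
Clipped matches: 2, Candidate length: 5
Precision = 2/5

2/5


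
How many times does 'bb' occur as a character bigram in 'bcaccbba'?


Scanning 'bcaccbba' for bigram 'bb':
  Position 0: 'bc' -> no
  Position 1: 'ca' -> no
  Position 2: 'ac' -> no
  Position 3: 'cc' -> no
  Position 4: 'cb' -> no
  Position 5: 'bb' -> MATCH
  Position 6: 'ba' -> no
Total matches: 1

1


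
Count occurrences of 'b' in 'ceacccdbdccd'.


Scanning 'ceacccdbdccd' for 'b':
  Position 7: 'b' -> MATCH (count: 1)
Total occurrences of 'b': 1

1


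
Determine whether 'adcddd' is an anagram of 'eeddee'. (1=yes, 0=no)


Sort characters of 'adcddd': 'acdddd'
Sort characters of 'eeddee': 'ddeeee'
Sorted forms differ -> they are NOT anagrams
Result: 0

0


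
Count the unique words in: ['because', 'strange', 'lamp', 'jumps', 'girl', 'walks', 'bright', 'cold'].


Listing all tokens and tracking unique types:
  Token 1: 'because' -> NEW (unique so far: 1)
  Token 2: 'strange' -> NEW (unique so far: 2)
  Token 3: 'lamp' -> NEW (unique so far: 3)
  Token 4: 'jumps' -> NEW (unique so far: 4)
  Token 5: 'girl' -> NEW (unique so far: 5)
  Token 6: 'walks' -> NEW (unique so far: 6)
  Token 7: 'bright' -> NEW (unique so far: 7)
  Token 8: 'cold' -> NEW (unique so far: 8)
Unique types: ('because', 'bright', 'cold', 'girl', 'jumps', 'lamp', 'strange', 'walks')
Vocabulary size: 8

8


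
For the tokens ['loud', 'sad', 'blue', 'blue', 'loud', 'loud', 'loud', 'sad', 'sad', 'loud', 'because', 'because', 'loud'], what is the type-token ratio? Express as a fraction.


Tokens: 13
Unique types: ('because', 'blue', 'loud', 'sad') = 4
TTR = 4/13
Already in lowest terms.

4/13


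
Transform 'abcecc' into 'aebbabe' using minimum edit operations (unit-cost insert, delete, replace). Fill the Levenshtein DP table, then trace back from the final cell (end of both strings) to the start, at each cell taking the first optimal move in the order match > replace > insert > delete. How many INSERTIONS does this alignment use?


Edit distance = 5. Backtracking from cell (6, 7) with preference match > replace > insert > delete,
then listing the resulting alignment 'abcecc' -> 'aebbabe' left to right:
  Step 1: keep 'a'
  Step 2: insert 'e' [insertion #1]
  Step 3: keep 'b'
  Step 4: replace c->b
  Step 5: replace e->a
  Step 6: replace c->b
  Step 7: replace c->e
Total insertions: 1

1


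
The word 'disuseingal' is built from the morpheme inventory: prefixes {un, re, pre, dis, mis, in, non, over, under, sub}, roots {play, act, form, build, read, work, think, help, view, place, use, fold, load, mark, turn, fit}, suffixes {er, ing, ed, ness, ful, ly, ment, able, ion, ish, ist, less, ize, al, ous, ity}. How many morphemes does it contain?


Segmenting 'disuseingal' against the inventory:
  'dis' -> prefix (morpheme 1)
  'use' -> root (morpheme 2)
  'ing' -> suffix (morpheme 3)
  'al' -> suffix (morpheme 4)
Total morphemes: 4

4


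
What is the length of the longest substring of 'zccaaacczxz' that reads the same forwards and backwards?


Scanning 'zccaaacczxz' for palindromic substrings.
Substring at positions 0-8: 'zccaaaccz'.
Check: reverse('zccaaaccz') = 'zccaaaccz' -> palindrome confirmed.
Neighbouring characters ('-' / 'x') break symmetry, so it cannot extend further.
No longer palindromic substring exists; longest length = 9

9


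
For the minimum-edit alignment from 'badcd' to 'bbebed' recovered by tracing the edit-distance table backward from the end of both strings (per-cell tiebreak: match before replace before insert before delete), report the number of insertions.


Edit distance = 4. Backtracking from cell (5, 6) with preference match > replace > insert > delete,
then listing the resulting alignment 'badcd' -> 'bbebed' left to right:
  Step 1: insert 'b' [insertion #1]
  Step 2: keep 'b'
  Step 3: replace a->e
  Step 4: replace d->b
  Step 5: replace c->e
  Step 6: keep 'd'
Total insertions: 1

1


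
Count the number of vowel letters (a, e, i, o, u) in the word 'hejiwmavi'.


Scanning each character of 'hejiwmavi':
  Position 1: 'h' -> consonant (running count: 0)
  Position 2: 'e' -> vowel (running count: 1)
  Position 3: 'j' -> consonant (running count: 1)
  Position 4: 'i' -> vowel (running count: 2)
  Position 5: 'w' -> consonant (running count: 2)
  Position 6: 'm' -> consonant (running count: 2)
  Position 7: 'a' -> vowel (running count: 3)
  Position 8: 'v' -> consonant (running count: 3)
  Position 9: 'i' -> vowel (running count: 4)
Total vowels: 4

4


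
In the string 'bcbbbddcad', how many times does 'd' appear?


Scanning 'bcbbbddcad' for 'd':
  Position 5: 'd' -> MATCH (count: 1)
  Position 6: 'd' -> MATCH (count: 2)
  Position 9: 'd' -> MATCH (count: 3)
Total occurrences of 'd': 3

3


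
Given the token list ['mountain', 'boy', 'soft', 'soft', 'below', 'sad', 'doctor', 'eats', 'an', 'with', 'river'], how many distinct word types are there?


Listing all tokens and tracking unique types:
  Token 1: 'mountain' -> NEW (unique so far: 1)
  Token 2: 'boy' -> NEW (unique so far: 2)
  Token 3: 'soft' -> NEW (unique so far: 3)
  Token 4: 'soft' -> duplicate (unique so far: 3)
  Token 5: 'below' -> NEW (unique so far: 4)
  Token 6: 'sad' -> NEW (unique so far: 5)
  Token 7: 'doctor' -> NEW (unique so far: 6)
  Token 8: 'eats' -> NEW (unique so far: 7)
  Token 9: 'an' -> NEW (unique so far: 8)
  Token 10: 'with' -> NEW (unique so far: 9)
  Token 11: 'river' -> NEW (unique so far: 10)
Unique types: ('an', 'below', 'boy', 'doctor', 'eats', 'mountain', 'river', 'sad', 'soft', 'with')
Vocabulary size: 10

10


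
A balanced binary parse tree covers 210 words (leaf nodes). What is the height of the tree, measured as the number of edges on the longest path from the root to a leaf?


In a balanced binary tree with n leaves the deepest leaf is ceil(log2(n)) edges below the root.
log2(210) = 7.7142
ceil(7.7142) = 8
height (edges) = 8

8


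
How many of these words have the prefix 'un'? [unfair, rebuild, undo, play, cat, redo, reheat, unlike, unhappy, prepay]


Checking each word for prefix 'un':
  'unfair' -> YES, starts with 'un' (count: 1)
  'rebuild' -> no (count: 1)
  'undo' -> YES, starts with 'un' (count: 2)
  'play' -> no (count: 2)
  'cat' -> no (count: 2)
  'redo' -> no (count: 2)
  'reheat' -> no (count: 2)
  'unlike' -> YES, starts with 'un' (count: 3)
  'unhappy' -> YES, starts with 'un' (count: 4)
  'prepay' -> no (count: 4)
Total with prefix 'un': 4

4


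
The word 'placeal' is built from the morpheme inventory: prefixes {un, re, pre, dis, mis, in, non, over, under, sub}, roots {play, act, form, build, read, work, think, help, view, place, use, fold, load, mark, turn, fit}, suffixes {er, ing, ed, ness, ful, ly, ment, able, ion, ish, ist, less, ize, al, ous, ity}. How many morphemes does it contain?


Segmenting 'placeal' against the inventory:
  'place' -> root (morpheme 1)
  'al' -> suffix (morpheme 2)
Total morphemes: 2

2


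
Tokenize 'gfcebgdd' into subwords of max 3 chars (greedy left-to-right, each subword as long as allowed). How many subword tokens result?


'gfcebgdd' has 8 characters.
Chunking with max size 3:
  Chunk 1: 'gfc' (positions 0-2)
  Chunk 2: 'ebg' (positions 3-5)
  Chunk 3: 'dd' (positions 6-7)
Total chunks: ceil(8 / 3) = 3

3


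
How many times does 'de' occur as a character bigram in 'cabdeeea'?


Scanning 'cabdeeea' for bigram 'de':
  Position 0: 'ca' -> no
  Position 1: 'ab' -> no
  Position 2: 'bd' -> no
  Position 3: 'de' -> MATCH
  Position 4: 'ee' -> no
  Position 5: 'ee' -> no
  Position 6: 'ea' -> no
Total matches: 1

1


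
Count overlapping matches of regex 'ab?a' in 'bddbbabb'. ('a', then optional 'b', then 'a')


Pattern: ab?a means 'a', then optional 'b', then 'a'.
Scanning 'bddbbabb' position-by-position:
  Pos 0: window 'bdd' -> no
  Pos 1: window 'ddb' -> no
  Pos 2: window 'dbb' -> no
  Pos 3: window 'bba' -> no
  Pos 4: window 'bab' -> no
  Pos 5: window 'abb' -> no
  Pos 6: window 'bb' -> no
  Pos 7: window 'b' -> no
Total matches: 0

0


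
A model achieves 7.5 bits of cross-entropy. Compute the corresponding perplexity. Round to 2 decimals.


Perplexity formula: PP = 2^H
H = 7.5
PP = 2^7.5
Decompose: 2^7.5 = 2^7 * 2^0.5 = 2^7 * sqrt(2)
2^7 = 128, sqrt(2) ~ 1.4142136
PP ~ 128 * 1.4142136 = 181.0193408
Rounded to 2 decimals: 181.02

181.02


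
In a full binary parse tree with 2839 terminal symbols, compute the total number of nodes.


Leaf nodes (terminals): 2839
Internal nodes = n - 1 = 2839 - 1 = 2838
Total = leaves + internal = 2839 + 2838 = 5677

5677


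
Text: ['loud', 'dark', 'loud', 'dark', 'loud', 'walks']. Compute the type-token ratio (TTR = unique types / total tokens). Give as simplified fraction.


Tokens: 6
Unique types: ('dark', 'loud', 'walks') = 3
TTR = 3/6
Simplify: divide both by 3 -> 1/2
TTR = 1/2

1/2


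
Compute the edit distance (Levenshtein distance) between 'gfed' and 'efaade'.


Building DP table for s1='gfed' (len 4) and s2='efaade' (len 6):
       e  f  a  a  d  e
    0  1  2  3  4  5  6
  g 1  1  2  3  4  5  6
  f 2  2  1  2  3  4  5
  e 3  2  2  2  3  4  4
  d 4  3  3  3  3  3  4
Edit distance = dp[4][6] = 4

4


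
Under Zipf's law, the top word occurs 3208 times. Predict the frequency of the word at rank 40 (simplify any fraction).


Zipf's law: freq(rank) = f1 / rank
f1 = 3208, rank = 40
freq = 3208 / 40
GCD(3208, 40) = 8
Simplified: 401/5

401/5


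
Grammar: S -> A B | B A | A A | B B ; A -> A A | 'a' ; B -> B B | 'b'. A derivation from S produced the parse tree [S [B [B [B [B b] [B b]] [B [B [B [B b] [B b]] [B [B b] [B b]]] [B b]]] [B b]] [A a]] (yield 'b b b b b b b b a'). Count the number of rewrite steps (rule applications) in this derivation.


Every bracketed nonterminal node [X ...] in the tree is produced by exactly one rule application.
Reading the tree off as a leftmost derivation:
  Step 1: S  =>  B A   (applied S -> B A)
  Step 2: B A  =>  B B A   (applied B -> B B)
  Step 3: B B A  =>  B B B A   (applied B -> B B)
  Step 4: B B B A  =>  B B B B A   (applied B -> B B)
  Step 5: B B B B A  =>  b B B B A   (applied B -> b)
  Step 6: b B B B A  =>  b b B B A   (applied B -> b)
  Step 7: b b B B A  =>  b b B B B A   (applied B -> B B)
  Step 8: b b B B B A  =>  b b B B B B A   (applied B -> B B)
  Step 9: b b B B B B A  =>  b b B B B B B A   (applied B -> B B)
  Step 10: b b B B B B B A  =>  b b b B B B B A   (applied B -> b)
  Step 11: b b b B B B B A  =>  b b b b B B B A   (applied B -> b)
  Step 12: b b b b B B B A  =>  b b b b B B B B A   (applied B -> B B)
  Step 13: b b b b B B B B A  =>  b b b b b B B B A   (applied B -> b)
  Step 14: b b b b b B B B A  =>  b b b b b b B B A   (applied B -> b)
  Step 15: b b b b b b B B A  =>  b b b b b b b B A   (applied B -> b)
  Step 16: b b b b b b b B A  =>  b b b b b b b b A   (applied B -> b)
  Step 17: b b b b b b b b A  =>  b b b b b b b b a   (applied A -> a)
Final yield: b b b b b b b b a
Total rewrite steps: 17

17


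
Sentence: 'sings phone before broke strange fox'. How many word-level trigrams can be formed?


Word trigrams from [6] words:
  Trigram 1: (sings phone before)
  Trigram 2: (phone before broke)
  Trigram 3: (before broke strange)
  Trigram 4: (broke strange fox)
Total word trigrams: 6 - 2 = 4

4


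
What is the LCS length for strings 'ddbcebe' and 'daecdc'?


DP table for LCS of 'ddbcebe' and 'daecdc':
       d  a  e  c  d  c
    0  0  0  0  0  0  0
  d 0  1  1  1  1  1  1
  d 0  1  1  1  1  2  2
  b 0  1  1  1  1  2  2
  c 0  1  1  1  2  2  3
  e 0  1  1  2  2  2  3
  b 0  1  1  2  2  2  3
  e 0  1  1  2  2  2  3
LCS: 'ddc'
LCS length = 3

3


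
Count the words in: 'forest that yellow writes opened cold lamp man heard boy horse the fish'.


Counting words by splitting on spaces:
  Word 1: 'forest'
  Word 2: 'that'
  Word 3: 'yellow'
  Word 4: 'writes'
  Word 5: 'opened'
  Word 6: 'cold'
  Word 7: 'lamp'
  Word 8: 'man'
  Word 9: 'heard'
  Word 10: 'boy'
  Word 11: 'horse'
  Word 12: 'the'
  Word 13: 'fish'
Total words: 13

13


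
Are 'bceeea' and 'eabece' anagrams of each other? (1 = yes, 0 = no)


Sort characters of 'bceeea': 'abceee'
Sort characters of 'eabece': 'abceee'
Sorted forms match -> they ARE anagrams
Result: 1

1


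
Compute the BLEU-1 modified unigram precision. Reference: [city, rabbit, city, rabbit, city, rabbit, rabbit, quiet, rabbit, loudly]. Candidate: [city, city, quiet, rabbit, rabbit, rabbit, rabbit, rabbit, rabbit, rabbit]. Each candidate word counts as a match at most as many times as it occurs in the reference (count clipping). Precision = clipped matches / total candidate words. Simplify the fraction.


Reference word counts: {'city': 3, 'loudly': 1, 'quiet': 1, 'rabbit': 5}
Checking each candidate word (with clipping):
  'city' -> in reference (ref count 3, used 1/3) -> match (matches: 1)
  'city' -> in reference (ref count 3, used 2/3) -> match (matches: 2)
  'quiet' -> in reference (ref count 1, used 1/1) -> match (matches: 3)
  'rabbit' -> in reference (ref count 5, used 1/5) -> match (matches: 4)
  'rabbit' -> in reference (ref count 5, used 2/5) -> match (matches: 5)
  'rabbit' -> in reference (ref count 5, used 3/5) -> match (matches: 6)
  'rabbit' -> in reference (ref count 5, used 4/5) -> match (matches: 7)
  'rabbit' -> in reference (ref count 5, used 5/5) -> match (matches: 8)
  'rabbit' -> ref count 5 already used up (5/5) -> clipped, no match (matches: 8)
  'rabbit' -> ref count 5 already used up (5/5) -> clipped, no match (matches: 8)
Clipped matches: 8, Candidate length: 10
Precision = 8/10 = 4/5

4/5


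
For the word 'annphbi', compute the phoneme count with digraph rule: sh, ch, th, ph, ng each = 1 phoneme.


Parsing 'annphbi' greedily, digraphs first:
  'a' -> vowel phoneme (phonemes so far: 1)
  'n' -> consonant phoneme (phonemes so far: 2)
  'n' -> consonant phoneme (phonemes so far: 3)
  'ph' -> digraph (1 consonant phoneme) (phonemes so far: 4)
  'b' -> consonant phoneme (phonemes so far: 5)
  'i' -> vowel phoneme (phonemes so far: 6)
Total phonemes: 6

6


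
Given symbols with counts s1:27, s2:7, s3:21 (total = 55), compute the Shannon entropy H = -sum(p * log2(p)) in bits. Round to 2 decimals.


Computing entropy H = -sum(p_i * log2(p_i)):
  s1: p = 27/55 = 0.4909, -p*log2(p) = 0.5039
  s2: p = 7/55 = 0.1273, -p*log2(p) = 0.3785
  s3: p = 21/55 = 0.3818, -p*log2(p) = 0.5304
H = sum of terms = 1.4128
Rounded to 2 decimals: 1.41

1.41


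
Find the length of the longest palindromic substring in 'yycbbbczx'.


Scanning 'yycbbbczx' for palindromic substrings.
Substring at positions 2-6: 'cbbbc'.
Check: reverse('cbbbc') = 'cbbbc' -> palindrome confirmed.
Neighbouring characters ('y' / 'z') break symmetry, so it cannot extend further.
No longer palindromic substring exists; longest length = 5

5


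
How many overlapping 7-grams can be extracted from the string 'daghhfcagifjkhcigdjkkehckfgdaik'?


String 'daghhfcagifjkhcigdjkkehckfgdaik' has length L = 31.
Number of overlapping n-grams = L - n + 1
Substituting: 31 - 7 + 1 = 25

25


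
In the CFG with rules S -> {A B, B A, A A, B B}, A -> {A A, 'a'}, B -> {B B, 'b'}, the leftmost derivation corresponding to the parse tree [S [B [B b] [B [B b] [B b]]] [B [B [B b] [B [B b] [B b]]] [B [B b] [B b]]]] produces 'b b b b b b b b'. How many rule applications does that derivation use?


Every bracketed nonterminal node [X ...] in the tree is produced by exactly one rule application.
Reading the tree off as a leftmost derivation:
  Step 1: S  =>  B B   (applied S -> B B)
  Step 2: B B  =>  B B B   (applied B -> B B)
  Step 3: B B B  =>  b B B   (applied B -> b)
  Step 4: b B B  =>  b B B B   (applied B -> B B)
  Step 5: b B B B  =>  b b B B   (applied B -> b)
  Step 6: b b B B  =>  b b b B   (applied B -> b)
  Step 7: b b b B  =>  b b b B B   (applied B -> B B)
  Step 8: b b b B B  =>  b b b B B B   (applied B -> B B)
  Step 9: b b b B B B  =>  b b b b B B   (applied B -> b)
  Step 10: b b b b B B  =>  b b b b B B B   (applied B -> B B)
  Step 11: b b b b B B B  =>  b b b b b B B   (applied B -> b)
  Step 12: b b b b b B B  =>  b b b b b b B   (applied B -> b)
  Step 13: b b b b b b B  =>  b b b b b b B B   (applied B -> B B)
  Step 14: b b b b b b B B  =>  b b b b b b b B   (applied B -> b)
  Step 15: b b b b b b b B  =>  b b b b b b b b   (applied B -> b)
Final yield: b b b b b b b b
Total rewrite steps: 15

15


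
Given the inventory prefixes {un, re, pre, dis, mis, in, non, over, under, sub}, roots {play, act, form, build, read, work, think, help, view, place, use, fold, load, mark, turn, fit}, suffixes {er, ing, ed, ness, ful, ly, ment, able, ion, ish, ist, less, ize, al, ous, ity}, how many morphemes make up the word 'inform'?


Segmenting 'inform' against the inventory:
  'in' -> prefix (morpheme 1)
  'form' -> root (morpheme 2)
Total morphemes: 2

2


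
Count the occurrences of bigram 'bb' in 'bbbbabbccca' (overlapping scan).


Scanning 'bbbbabbccca' for bigram 'bb':
  Position 0: 'bb' -> MATCH
  Position 1: 'bb' -> MATCH
  Position 2: 'bb' -> MATCH
  Position 3: 'ba' -> no
  Position 4: 'ab' -> no
  Position 5: 'bb' -> MATCH
  Position 6: 'bc' -> no
  Position 7: 'cc' -> no
  Position 8: 'cc' -> no
  Position 9: 'ca' -> no
Total matches: 4

4


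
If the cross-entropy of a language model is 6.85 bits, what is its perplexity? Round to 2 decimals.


Perplexity formula: PP = 2^H
H = 6.85
PP = 2^6.85
Decompose: 2^6.85 = 2^6 * 2^0.85
2^6 = 64, 2^0.85 ~ 1.8025009
PP ~ 64 * 1.8025009 = 115.3600576
Rounded to 2 decimals: 115.36

115.36


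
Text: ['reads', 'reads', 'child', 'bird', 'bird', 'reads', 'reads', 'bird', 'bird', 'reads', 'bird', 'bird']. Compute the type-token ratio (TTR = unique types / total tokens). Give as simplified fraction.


Tokens: 12
Unique types: ('bird', 'child', 'reads') = 3
TTR = 3/12
Simplify: divide both by 3 -> 1/4
TTR = 1/4

1/4


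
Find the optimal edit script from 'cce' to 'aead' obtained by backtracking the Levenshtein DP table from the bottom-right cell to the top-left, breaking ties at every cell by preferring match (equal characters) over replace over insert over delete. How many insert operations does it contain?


Edit distance = 4. Backtracking from cell (3, 4) with preference match > replace > insert > delete,
then listing the resulting alignment 'cce' -> 'aead' left to right:
  Step 1: insert 'a' [insertion #1]
  Step 2: replace c->e
  Step 3: replace c->a
  Step 4: replace e->d
Total insertions: 1

1


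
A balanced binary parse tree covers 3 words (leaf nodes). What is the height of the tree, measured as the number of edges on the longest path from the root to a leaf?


In a balanced binary tree with n leaves the deepest leaf is ceil(log2(n)) edges below the root.
log2(3) = 1.5850
ceil(1.5850) = 2
height (edges) = 2

2


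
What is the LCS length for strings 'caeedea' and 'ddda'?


DP table for LCS of 'caeedea' and 'ddda':
       d  d  d  a
    0  0  0  0  0
  c 0  0  0  0  0
  a 0  0  0  0  1
  e 0  0  0  0  1
  e 0  0  0  0  1
  d 0  1  1  1  1
  e 0  1  1  1  1
  a 0  1  1  1  2
LCS: 'da'
LCS length = 2

2


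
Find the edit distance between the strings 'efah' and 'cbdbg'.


Building DP table for s1='efah' (len 4) and s2='cbdbg' (len 5):
       c  b  d  b  g
    0  1  2  3  4  5
  e 1  1  2  3  4  5
  f 2  2  2  3  4  5
  a 3  3  3  3  4  5
  h 4  4  4  4  4  5
Edit distance = dp[4][5] = 5

5


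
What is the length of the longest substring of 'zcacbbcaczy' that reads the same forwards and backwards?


Scanning 'zcacbbcaczy' for palindromic substrings.
Substring at positions 0-9: 'zcacbbcacz'.
Check: reverse('zcacbbcacz') = 'zcacbbcacz' -> palindrome confirmed.
Neighbouring characters ('-' / 'y') break symmetry, so it cannot extend further.
No longer palindromic substring exists; longest length = 10

10


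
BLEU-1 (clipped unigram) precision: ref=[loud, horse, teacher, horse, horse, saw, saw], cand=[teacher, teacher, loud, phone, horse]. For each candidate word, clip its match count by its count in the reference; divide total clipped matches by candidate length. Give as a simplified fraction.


Reference word counts: {'horse': 3, 'loud': 1, 'saw': 2, 'teacher': 1}
Checking each candidate word (with clipping):
  'teacher' -> in reference (ref count 1, used 1/1) -> match (matches: 1)
  'teacher' -> ref count 1 already used up (1/1) -> clipped, no match (matches: 1)
  'loud' -> in reference (ref count 1, used 1/1) -> match (matches: 2)
  'phone' -> not in reference -> no match (matches: 2)
  'horse' -> in reference (ref count 3, used 1/3) -> match (matches: 3)
Clipped matches: 3, Candidate length: 5
Precision = 3/5

3/5


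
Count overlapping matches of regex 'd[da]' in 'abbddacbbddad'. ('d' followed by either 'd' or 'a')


Pattern: d[da] means 'd' followed by either 'd' or 'a'.
Scanning 'abbddacbbddad' position-by-position:
  Pos 0: window 'ab' -> no
  Pos 1: window 'bb' -> no
  Pos 2: window 'bd' -> no
  Pos 3: window 'dd' -> MATCH
  Pos 4: window 'da' -> MATCH
  Pos 5: window 'ac' -> no
  Pos 6: window 'cb' -> no
  Pos 7: window 'bb' -> no
  Pos 8: window 'bd' -> no
  Pos 9: window 'dd' -> MATCH
  Pos 10: window 'da' -> MATCH
  Pos 11: window 'ad' -> no
  Pos 12: window 'd' -> no
Total matches: 4

4


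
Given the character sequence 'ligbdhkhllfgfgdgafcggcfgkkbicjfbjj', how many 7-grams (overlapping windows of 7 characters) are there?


String 'ligbdhkhllfgfgdgafcggcfgkkbicjfbjj' has length L = 34.
Number of overlapping n-grams = L - n + 1
Substituting: 34 - 7 + 1 = 28

28


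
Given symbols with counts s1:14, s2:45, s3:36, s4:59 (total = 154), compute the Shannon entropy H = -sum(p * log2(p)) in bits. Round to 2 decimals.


Computing entropy H = -sum(p_i * log2(p_i)):
  s1: p = 14/154 = 0.0909, -p*log2(p) = 0.3145
  s2: p = 45/154 = 0.2922, -p*log2(p) = 0.5186
  s3: p = 36/154 = 0.2338, -p*log2(p) = 0.4902
  s4: p = 59/154 = 0.3831, -p*log2(p) = 0.5303
H = sum of terms = 1.8536
Rounded to 2 decimals: 1.85

1.85


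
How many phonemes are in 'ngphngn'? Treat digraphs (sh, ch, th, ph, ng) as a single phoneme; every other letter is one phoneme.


Parsing 'ngphngn' greedily, digraphs first:
  'ng' -> digraph (1 consonant phoneme) (phonemes so far: 1)
  'ph' -> digraph (1 consonant phoneme) (phonemes so far: 2)
  'ng' -> digraph (1 consonant phoneme) (phonemes so far: 3)
  'n' -> consonant phoneme (phonemes so far: 4)
Total phonemes: 4

4


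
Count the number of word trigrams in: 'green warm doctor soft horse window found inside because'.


Word trigrams from [9] words:
  Trigram 1: (green warm doctor)
  Trigram 2: (warm doctor soft)
  Trigram 3: (doctor soft horse)
  Trigram 4: (soft horse window)
  Trigram 5: (horse window found)
  Trigram 6: (window found inside)
  Trigram 7: (found inside because)
Total word trigrams: 9 - 2 = 7

7


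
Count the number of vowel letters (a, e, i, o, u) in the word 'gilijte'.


Scanning each character of 'gilijte':
  Position 1: 'g' -> consonant (running count: 0)
  Position 2: 'i' -> vowel (running count: 1)
  Position 3: 'l' -> consonant (running count: 1)
  Position 4: 'i' -> vowel (running count: 2)
  Position 5: 'j' -> consonant (running count: 2)
  Position 6: 't' -> consonant (running count: 2)
  Position 7: 'e' -> vowel (running count: 3)
Total vowels: 3

3


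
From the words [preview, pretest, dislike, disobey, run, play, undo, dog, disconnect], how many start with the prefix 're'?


Checking each word for prefix 're':
  'preview' -> no (count: 0)
  'pretest' -> no (count: 0)
  'dislike' -> no (count: 0)
  'disobey' -> no (count: 0)
  'run' -> no (count: 0)
  'play' -> no (count: 0)
  'undo' -> no (count: 0)
  'dog' -> no (count: 0)
  'disconnect' -> no (count: 0)
Total with prefix 're': 0

0


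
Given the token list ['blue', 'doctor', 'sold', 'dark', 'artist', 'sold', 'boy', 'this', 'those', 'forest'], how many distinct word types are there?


Listing all tokens and tracking unique types:
  Token 1: 'blue' -> NEW (unique so far: 1)
  Token 2: 'doctor' -> NEW (unique so far: 2)
  Token 3: 'sold' -> NEW (unique so far: 3)
  Token 4: 'dark' -> NEW (unique so far: 4)
  Token 5: 'artist' -> NEW (unique so far: 5)
  Token 6: 'sold' -> duplicate (unique so far: 5)
  Token 7: 'boy' -> NEW (unique so far: 6)
  Token 8: 'this' -> NEW (unique so far: 7)
  Token 9: 'those' -> NEW (unique so far: 8)
  Token 10: 'forest' -> NEW (unique so far: 9)
Unique types: ('artist', 'blue', 'boy', 'dark', 'doctor', 'forest', 'sold', 'this', 'those')
Vocabulary size: 9

9


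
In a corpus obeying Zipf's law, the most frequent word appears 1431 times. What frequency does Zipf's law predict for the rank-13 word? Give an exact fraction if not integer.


Zipf's law: freq(rank) = f1 / rank
f1 = 1431, rank = 13
freq = 1431 / 13
GCD(1431, 13) = 1
Simplified: 1431/13

1431/13


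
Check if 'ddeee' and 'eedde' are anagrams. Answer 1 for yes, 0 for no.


Sort characters of 'ddeee': 'ddeee'
Sort characters of 'eedde': 'ddeee'
Sorted forms match -> they ARE anagrams
Result: 1

1


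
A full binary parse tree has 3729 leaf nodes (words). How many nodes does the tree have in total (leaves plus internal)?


Leaf nodes (terminals): 3729
Internal nodes = n - 1 = 3729 - 1 = 3728
Total = leaves + internal = 3729 + 3728 = 7457

7457
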